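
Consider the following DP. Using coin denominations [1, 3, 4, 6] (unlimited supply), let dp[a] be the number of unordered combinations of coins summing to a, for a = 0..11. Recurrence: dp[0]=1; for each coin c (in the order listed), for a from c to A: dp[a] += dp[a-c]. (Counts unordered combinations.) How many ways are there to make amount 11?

after  coin     0     1     2     3     4     5     6     7     8     9    10    11
          1     1     1     1     1     1     1     1     1     1     1     1     1
          3     1     1     1     2     2     2     3     3     3     4     4     4
          4     1     1     1     2     3     3     4     5     6     7     8     9
          6     1     1     1     2     3     3     5     6     7     9    11    12

12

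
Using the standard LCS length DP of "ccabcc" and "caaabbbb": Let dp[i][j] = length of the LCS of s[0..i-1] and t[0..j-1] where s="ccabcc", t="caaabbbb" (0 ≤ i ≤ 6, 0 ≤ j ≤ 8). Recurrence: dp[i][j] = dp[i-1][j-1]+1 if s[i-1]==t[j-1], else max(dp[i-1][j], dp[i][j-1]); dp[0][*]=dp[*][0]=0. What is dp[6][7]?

   ''  c  a  a  a  b  b  b  b
''  0  0  0  0  0  0  0  0  0
 c  0  1  1  1  1  1  1  1  1
 c  0  1  1  1  1  1  1  1  1
 a  0  1  2  2  2  2  2  2  2
 b  0  1  2  2  2  3  3  3  3
 c  0  1  2  2  2  3  3  3  3
 c  0  1  2  2  2  3  3  3  3

3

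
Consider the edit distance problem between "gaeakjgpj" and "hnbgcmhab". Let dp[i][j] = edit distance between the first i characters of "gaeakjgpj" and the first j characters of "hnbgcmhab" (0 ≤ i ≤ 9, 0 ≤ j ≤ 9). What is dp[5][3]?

5

   ''  h  n  b  g  c  m  h  a  b
''  0  1  2  3  4  5  6  7  8  9
 g  1  1  2  3  3  4  5  6  7  8
 a  2  2  2  3  4  4  5  6  6  7
 e  3  3  3  3  4  5  5  6  7  7
 a  4  4  4  4  4  5  6  6  6  7
 k  5  5  5  5  5  5  6  7  7  7
 j  6  6  6  6  6  6  6  7  8  8
 g  7  7  7  7  6  7  7  7  8  9
 p  8  8  8  8  7  7  8  8  8  9
 j  9  9  9  9  8  8  8  9  9  9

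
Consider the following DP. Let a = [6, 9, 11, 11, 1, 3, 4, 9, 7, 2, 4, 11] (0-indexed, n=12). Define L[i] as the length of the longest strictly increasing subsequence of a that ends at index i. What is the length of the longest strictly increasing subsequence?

   i    0    1    2    3    4    5    6    7    8    9   10   11
a[i]    6    9   11   11    1    3    4    9    7    2    4   11
L[i]    1    2    3    3    1    2    3    4    4    2    3    5

5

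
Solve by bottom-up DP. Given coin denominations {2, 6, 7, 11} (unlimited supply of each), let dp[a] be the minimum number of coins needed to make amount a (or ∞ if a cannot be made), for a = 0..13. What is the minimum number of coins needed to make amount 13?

2

 a  0  1  2  3  4  5  6  7  8  9 10 11 12 13
dp  0  -  1  -  2  -  1  1  2  2  3  1  2  2
(- denotes ∞ / unreachable)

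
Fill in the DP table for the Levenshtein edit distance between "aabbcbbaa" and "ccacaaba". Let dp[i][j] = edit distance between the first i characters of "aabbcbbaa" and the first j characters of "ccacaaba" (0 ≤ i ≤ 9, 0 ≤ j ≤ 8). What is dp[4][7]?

   ''  c  c  a  c  a  a  b  a
''  0  1  2  3  4  5  6  7  8
 a  1  1  2  2  3  4  5  6  7
 a  2  2  2  2  3  3  4  5  6
 b  3  3  3  3  3  4  4  4  5
 b  4  4  4  4  4  4  5  4  5
 c  5  4  4  5  4  5  5  5  5
 b  6  5  5  5  5  5  6  5  6
 b  7  6  6  6  6  6  6  6  6
 a  8  7  7  6  7  6  6  7  6
 a  9  8  8  7  7  7  6  7  7

4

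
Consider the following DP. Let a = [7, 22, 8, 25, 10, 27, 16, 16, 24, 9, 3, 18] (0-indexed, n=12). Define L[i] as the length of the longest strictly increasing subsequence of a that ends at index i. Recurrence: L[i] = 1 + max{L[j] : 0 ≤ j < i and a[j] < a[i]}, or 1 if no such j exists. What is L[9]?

3

   i    0    1    2    3    4    5    6    7    8    9   10   11
a[i]    7   22    8   25   10   27   16   16   24    9    3   18
L[i]    1    2    2    3    3    4    4    4    5    3    1    5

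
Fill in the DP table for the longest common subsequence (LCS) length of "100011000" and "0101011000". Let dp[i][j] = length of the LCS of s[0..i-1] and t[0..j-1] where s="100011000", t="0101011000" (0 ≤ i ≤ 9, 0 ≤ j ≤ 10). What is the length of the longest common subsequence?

   ''  0  1  0  1  0  1  1  0  0  0
''  0  0  0  0  0  0  0  0  0  0  0
 1  0  0  1  1  1  1  1  1  1  1  1
 0  0  1  1  2  2  2  2  2  2  2  2
 0  0  1  1  2  2  3  3  3  3  3  3
 0  0  1  1  2  2  3  3  3  4  4  4
 1  0  1  2  2  3  3  4  4  4  4  4
 1  0  1  2  2  3  3  4  5  5  5  5
 0  0  1  2  3  3  4  4  5  6  6  6
 0  0  1  2  3  3  4  4  5  6  7  7
 0  0  1  2  3  3  4  4  5  6  7  8

8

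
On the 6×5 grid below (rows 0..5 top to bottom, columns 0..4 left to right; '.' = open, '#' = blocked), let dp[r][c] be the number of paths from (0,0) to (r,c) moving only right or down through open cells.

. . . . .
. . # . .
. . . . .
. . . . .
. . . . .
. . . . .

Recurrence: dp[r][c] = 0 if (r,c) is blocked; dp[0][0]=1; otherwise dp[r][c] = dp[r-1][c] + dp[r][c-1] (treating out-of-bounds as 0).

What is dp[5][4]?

r\c   0   1   2   3   4
  0   1   1   1   1   1
  1   1   2   0   1   2
  2   1   3   3   4   6
  3   1   4   7  11  17
  4   1   5  12  23  40
  5   1   6  18  41  81

81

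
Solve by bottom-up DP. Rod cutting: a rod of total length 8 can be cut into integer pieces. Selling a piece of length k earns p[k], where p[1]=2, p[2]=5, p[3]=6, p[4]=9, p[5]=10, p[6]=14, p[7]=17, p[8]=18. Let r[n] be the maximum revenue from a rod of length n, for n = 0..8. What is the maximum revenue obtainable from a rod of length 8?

   n    0    1    2    3    4    5    6    7    8
r[n]    0    2    5    7   10   12   15   17   20

20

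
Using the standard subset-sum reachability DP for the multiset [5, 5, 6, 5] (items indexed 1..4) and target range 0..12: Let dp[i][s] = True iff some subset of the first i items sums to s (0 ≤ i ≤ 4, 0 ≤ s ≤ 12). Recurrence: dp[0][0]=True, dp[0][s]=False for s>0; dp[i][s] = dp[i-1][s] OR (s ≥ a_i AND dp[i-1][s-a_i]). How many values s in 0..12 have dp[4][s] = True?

5

i\s   0   1   2   3   4   5   6   7   8   9  10  11  12
  0   T   F   F   F   F   F   F   F   F   F   F   F   F
  1   T   F   F   F   F   T   F   F   F   F   F   F   F
  2   T   F   F   F   F   T   F   F   F   F   T   F   F
  3   T   F   F   F   F   T   T   F   F   F   T   T   F
  4   T   F   F   F   F   T   T   F   F   F   T   T   F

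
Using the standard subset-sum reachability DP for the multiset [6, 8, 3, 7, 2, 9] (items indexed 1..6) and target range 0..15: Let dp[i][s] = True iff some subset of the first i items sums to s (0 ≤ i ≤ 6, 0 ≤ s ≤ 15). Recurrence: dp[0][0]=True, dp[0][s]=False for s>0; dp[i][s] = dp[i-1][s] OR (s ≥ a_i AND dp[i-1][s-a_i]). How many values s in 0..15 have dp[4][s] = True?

11

i\s   0   1   2   3   4   5   6   7   8   9  10  11  12  13  14  15
  0   T   F   F   F   F   F   F   F   F   F   F   F   F   F   F   F
  1   T   F   F   F   F   F   T   F   F   F   F   F   F   F   F   F
  2   T   F   F   F   F   F   T   F   T   F   F   F   F   F   T   F
  3   T   F   F   T   F   F   T   F   T   T   F   T   F   F   T   F
  4   T   F   F   T   F   F   T   T   T   T   T   T   F   T   T   T
  5   T   F   T   T   F   T   T   T   T   T   T   T   T   T   T   T
  6   T   F   T   T   F   T   T   T   T   T   T   T   T   T   T   T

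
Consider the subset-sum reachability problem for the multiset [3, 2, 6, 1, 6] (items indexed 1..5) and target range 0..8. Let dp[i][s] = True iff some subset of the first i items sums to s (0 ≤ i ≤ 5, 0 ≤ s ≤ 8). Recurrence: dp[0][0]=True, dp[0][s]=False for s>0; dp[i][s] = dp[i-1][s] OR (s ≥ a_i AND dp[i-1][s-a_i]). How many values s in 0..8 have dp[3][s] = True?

i\s   0   1   2   3   4   5   6   7   8
  0   T   F   F   F   F   F   F   F   F
  1   T   F   F   T   F   F   F   F   F
  2   T   F   T   T   F   T   F   F   F
  3   T   F   T   T   F   T   T   F   T
  4   T   T   T   T   T   T   T   T   T
  5   T   T   T   T   T   T   T   T   T

6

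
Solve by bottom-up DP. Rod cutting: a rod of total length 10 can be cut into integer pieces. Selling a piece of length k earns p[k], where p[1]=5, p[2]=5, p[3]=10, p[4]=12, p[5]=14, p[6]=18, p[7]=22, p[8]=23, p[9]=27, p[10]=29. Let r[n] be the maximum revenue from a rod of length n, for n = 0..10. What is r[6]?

   n    0    1    2    3    4    5    6    7    8    9   10
r[n]    0    5   10   15   20   25   30   35   40   45   50

30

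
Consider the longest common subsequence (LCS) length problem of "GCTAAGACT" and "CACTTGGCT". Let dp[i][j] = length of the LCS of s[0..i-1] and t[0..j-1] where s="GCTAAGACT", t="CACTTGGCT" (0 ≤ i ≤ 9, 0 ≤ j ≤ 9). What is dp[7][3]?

   ''  C  A  C  T  T  G  G  C  T
''  0  0  0  0  0  0  0  0  0  0
 G  0  0  0  0  0  0  1  1  1  1
 C  0  1  1  1  1  1  1  1  2  2
 T  0  1  1  1  2  2  2  2  2  3
 A  0  1  2  2  2  2  2  2  2  3
 A  0  1  2  2  2  2  2  2  2  3
 G  0  1  2  2  2  2  3  3  3  3
 A  0  1  2  2  2  2  3  3  3  3
 C  0  1  2  3  3  3  3  3  4  4
 T  0  1  2  3  4  4  4  4  4  5

2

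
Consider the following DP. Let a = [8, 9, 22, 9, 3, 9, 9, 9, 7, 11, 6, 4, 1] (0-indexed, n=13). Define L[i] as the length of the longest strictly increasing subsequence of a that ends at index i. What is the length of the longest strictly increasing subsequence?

3

   i    0    1    2    3    4    5    6    7    8    9   10   11   12
a[i]    8    9   22    9    3    9    9    9    7   11    6    4    1
L[i]    1    2    3    2    1    2    2    2    2    3    2    2    1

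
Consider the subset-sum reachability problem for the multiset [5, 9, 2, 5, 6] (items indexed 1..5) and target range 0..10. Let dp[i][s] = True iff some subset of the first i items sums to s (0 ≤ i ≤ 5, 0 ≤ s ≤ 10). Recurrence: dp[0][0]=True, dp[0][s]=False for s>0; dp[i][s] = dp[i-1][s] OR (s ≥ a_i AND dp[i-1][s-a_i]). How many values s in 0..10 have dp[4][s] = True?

i\s   0   1   2   3   4   5   6   7   8   9  10
  0   T   F   F   F   F   F   F   F   F   F   F
  1   T   F   F   F   F   T   F   F   F   F   F
  2   T   F   F   F   F   T   F   F   F   T   F
  3   T   F   T   F   F   T   F   T   F   T   F
  4   T   F   T   F   F   T   F   T   F   T   T
  5   T   F   T   F   F   T   T   T   T   T   T

6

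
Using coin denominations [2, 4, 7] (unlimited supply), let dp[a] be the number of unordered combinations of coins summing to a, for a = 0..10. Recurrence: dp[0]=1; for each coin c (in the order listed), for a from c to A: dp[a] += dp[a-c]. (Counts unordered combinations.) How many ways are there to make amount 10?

3

after  coin     0     1     2     3     4     5     6     7     8     9    10
          2     1     0     1     0     1     0     1     0     1     0     1
          4     1     0     1     0     2     0     2     0     3     0     3
          7     1     0     1     0     2     0     2     1     3     1     3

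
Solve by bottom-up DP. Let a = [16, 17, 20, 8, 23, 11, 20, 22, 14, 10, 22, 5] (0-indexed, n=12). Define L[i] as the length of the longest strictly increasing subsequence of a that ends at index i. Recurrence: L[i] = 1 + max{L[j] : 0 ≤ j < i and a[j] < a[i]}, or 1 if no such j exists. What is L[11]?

1

   i    0    1    2    3    4    5    6    7    8    9   10   11
a[i]   16   17   20    8   23   11   20   22   14   10   22    5
L[i]    1    2    3    1    4    2    3    4    3    2    4    1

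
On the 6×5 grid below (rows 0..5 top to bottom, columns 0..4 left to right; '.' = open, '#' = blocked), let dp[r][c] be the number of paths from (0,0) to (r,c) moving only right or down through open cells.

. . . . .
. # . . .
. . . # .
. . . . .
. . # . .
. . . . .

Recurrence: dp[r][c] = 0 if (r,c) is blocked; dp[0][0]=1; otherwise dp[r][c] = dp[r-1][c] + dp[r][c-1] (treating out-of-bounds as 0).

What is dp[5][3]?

r\c   0   1   2   3   4
  0   1   1   1   1   1
  1   1   0   1   2   3
  2   1   1   2   0   3
  3   1   2   4   4   7
  4   1   3   0   4  11
  5   1   4   4   8  19

8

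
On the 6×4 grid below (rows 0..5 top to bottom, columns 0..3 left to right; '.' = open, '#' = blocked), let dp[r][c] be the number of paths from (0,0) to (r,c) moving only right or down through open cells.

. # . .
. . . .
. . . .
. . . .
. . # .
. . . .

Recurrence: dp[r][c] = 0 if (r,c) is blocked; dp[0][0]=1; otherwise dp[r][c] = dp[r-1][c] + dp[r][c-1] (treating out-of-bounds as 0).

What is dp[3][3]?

r\c   0   1   2   3
  0   1   0   0   0
  1   1   1   1   1
  2   1   2   3   4
  3   1   3   6  10
  4   1   4   0  10
  5   1   5   5  15

10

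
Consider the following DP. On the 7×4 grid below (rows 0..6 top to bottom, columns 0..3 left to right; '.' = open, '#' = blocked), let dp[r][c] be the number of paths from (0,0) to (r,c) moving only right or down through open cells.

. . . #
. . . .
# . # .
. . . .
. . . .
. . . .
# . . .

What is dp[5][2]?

6

r\c   0   1   2   3
  0   1   1   1   0
  1   1   2   3   3
  2   0   2   0   3
  3   0   2   2   5
  4   0   2   4   9
  5   0   2   6  15
  6   0   2   8  23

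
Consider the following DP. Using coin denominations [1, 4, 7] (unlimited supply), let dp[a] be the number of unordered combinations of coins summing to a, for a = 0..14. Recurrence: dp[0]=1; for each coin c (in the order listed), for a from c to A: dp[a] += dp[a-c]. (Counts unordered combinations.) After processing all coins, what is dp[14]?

after  coin     0     1     2     3     4     5     6     7     8     9    10    11    12    13    14
          1     1     1     1     1     1     1     1     1     1     1     1     1     1     1     1
          4     1     1     1     1     2     2     2     2     3     3     3     3     4     4     4
          7     1     1     1     1     2     2     2     3     4     4     4     5     6     6     7

7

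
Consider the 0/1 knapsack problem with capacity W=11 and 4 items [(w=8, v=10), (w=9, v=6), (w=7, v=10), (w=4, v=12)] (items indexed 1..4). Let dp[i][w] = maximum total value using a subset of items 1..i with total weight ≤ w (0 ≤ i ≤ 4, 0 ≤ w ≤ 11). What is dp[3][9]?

10

i\w   0   1   2   3   4   5   6   7   8   9  10  11
  0   0   0   0   0   0   0   0   0   0   0   0   0
  1   0   0   0   0   0   0   0   0  10  10  10  10
  2   0   0   0   0   0   0   0   0  10  10  10  10
  3   0   0   0   0   0   0   0  10  10  10  10  10
  4   0   0   0   0  12  12  12  12  12  12  12  22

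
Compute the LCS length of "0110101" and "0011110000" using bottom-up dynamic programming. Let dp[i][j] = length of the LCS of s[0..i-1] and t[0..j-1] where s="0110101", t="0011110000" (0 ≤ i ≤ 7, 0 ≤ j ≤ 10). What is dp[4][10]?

   ''  0  0  1  1  1  1  0  0  0  0
''  0  0  0  0  0  0  0  0  0  0  0
 0  0  1  1  1  1  1  1  1  1  1  1
 1  0  1  1  2  2  2  2  2  2  2  2
 1  0  1  1  2  3  3  3  3  3  3  3
 0  0  1  2  2  3  3  3  4  4  4  4
 1  0  1  2  3  3  4  4  4  4  4  4
 0  0  1  2  3  3  4  4  5  5  5  5
 1  0  1  2  3  4  4  5  5  5  5  5

4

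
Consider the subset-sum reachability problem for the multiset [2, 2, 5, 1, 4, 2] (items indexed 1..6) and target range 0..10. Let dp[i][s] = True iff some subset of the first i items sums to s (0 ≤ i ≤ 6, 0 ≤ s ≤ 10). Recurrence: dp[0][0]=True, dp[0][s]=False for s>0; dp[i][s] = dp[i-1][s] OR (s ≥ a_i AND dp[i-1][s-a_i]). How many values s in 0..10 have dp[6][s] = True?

11

i\s   0   1   2   3   4   5   6   7   8   9  10
  0   T   F   F   F   F   F   F   F   F   F   F
  1   T   F   T   F   F   F   F   F   F   F   F
  2   T   F   T   F   T   F   F   F   F   F   F
  3   T   F   T   F   T   T   F   T   F   T   F
  4   T   T   T   T   T   T   T   T   T   T   T
  5   T   T   T   T   T   T   T   T   T   T   T
  6   T   T   T   T   T   T   T   T   T   T   T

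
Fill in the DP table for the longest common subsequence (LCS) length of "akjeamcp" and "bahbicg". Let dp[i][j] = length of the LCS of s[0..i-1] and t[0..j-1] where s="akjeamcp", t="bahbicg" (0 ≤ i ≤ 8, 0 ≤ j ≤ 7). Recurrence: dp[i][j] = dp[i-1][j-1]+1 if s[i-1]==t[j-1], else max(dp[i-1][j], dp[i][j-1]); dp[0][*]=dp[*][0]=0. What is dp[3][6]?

   ''  b  a  h  b  i  c  g
''  0  0  0  0  0  0  0  0
 a  0  0  1  1  1  1  1  1
 k  0  0  1  1  1  1  1  1
 j  0  0  1  1  1  1  1  1
 e  0  0  1  1  1  1  1  1
 a  0  0  1  1  1  1  1  1
 m  0  0  1  1  1  1  1  1
 c  0  0  1  1  1  1  2  2
 p  0  0  1  1  1  1  2  2

1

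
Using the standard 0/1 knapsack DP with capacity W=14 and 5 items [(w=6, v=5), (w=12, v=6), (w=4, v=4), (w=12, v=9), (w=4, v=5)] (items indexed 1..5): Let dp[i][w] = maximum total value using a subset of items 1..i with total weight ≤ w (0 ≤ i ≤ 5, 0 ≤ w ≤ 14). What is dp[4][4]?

i\w   0   1   2   3   4   5   6   7   8   9  10  11  12  13  14
  0   0   0   0   0   0   0   0   0   0   0   0   0   0   0   0
  1   0   0   0   0   0   0   5   5   5   5   5   5   5   5   5
  2   0   0   0   0   0   0   5   5   5   5   5   5   6   6   6
  3   0   0   0   0   4   4   5   5   5   5   9   9   9   9   9
  4   0   0   0   0   4   4   5   5   5   5   9   9   9   9   9
  5   0   0   0   0   5   5   5   5   9   9  10  10  10  10  14

4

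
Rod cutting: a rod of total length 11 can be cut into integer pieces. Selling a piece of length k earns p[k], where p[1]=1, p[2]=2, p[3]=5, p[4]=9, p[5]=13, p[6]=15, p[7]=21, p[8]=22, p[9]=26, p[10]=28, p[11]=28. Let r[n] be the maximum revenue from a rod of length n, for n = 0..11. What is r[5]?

   n    0    1    2    3    4    5    6    7    8    9   10   11
r[n]    0    1    2    5    9   13   15   21   22   26   28   30

13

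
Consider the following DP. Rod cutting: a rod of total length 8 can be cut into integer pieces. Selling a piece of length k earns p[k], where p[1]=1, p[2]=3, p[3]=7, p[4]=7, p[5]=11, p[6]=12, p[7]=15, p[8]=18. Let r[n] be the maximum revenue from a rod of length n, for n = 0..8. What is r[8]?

18

   n    0    1    2    3    4    5    6    7    8
r[n]    0    1    3    7    8   11   14   15   18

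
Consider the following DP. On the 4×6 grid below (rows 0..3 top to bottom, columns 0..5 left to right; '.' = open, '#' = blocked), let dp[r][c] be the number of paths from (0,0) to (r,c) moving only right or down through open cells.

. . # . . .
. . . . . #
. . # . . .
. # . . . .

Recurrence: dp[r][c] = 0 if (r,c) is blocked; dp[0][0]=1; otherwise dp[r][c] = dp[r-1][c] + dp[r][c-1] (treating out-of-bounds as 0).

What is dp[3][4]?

6

r\c   0   1   2   3   4   5
  0   1   1   0   0   0   0
  1   1   2   2   2   2   0
  2   1   3   0   2   4   4
  3   1   0   0   2   6  10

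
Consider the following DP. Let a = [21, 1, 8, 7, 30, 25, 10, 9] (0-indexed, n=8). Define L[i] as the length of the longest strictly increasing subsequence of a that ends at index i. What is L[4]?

   i    0    1    2    3    4    5    6    7
a[i]   21    1    8    7   30   25   10    9
L[i]    1    1    2    2    3    3    3    3

3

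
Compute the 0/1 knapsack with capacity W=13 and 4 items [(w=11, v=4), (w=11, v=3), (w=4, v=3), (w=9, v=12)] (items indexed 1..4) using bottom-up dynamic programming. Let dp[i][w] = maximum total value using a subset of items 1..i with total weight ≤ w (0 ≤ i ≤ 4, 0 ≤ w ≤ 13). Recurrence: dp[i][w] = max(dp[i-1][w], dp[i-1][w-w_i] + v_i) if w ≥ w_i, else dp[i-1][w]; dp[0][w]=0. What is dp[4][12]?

i\w   0   1   2   3   4   5   6   7   8   9  10  11  12  13
  0   0   0   0   0   0   0   0   0   0   0   0   0   0   0
  1   0   0   0   0   0   0   0   0   0   0   0   4   4   4
  2   0   0   0   0   0   0   0   0   0   0   0   4   4   4
  3   0   0   0   0   3   3   3   3   3   3   3   4   4   4
  4   0   0   0   0   3   3   3   3   3  12  12  12  12  15

12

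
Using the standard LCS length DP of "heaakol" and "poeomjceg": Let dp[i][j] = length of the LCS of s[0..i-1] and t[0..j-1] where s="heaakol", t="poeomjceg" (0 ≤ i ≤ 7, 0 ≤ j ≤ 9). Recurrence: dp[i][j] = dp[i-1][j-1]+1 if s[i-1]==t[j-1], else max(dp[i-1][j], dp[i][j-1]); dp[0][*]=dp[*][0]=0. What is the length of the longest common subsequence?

   ''  p  o  e  o  m  j  c  e  g
''  0  0  0  0  0  0  0  0  0  0
 h  0  0  0  0  0  0  0  0  0  0
 e  0  0  0  1  1  1  1  1  1  1
 a  0  0  0  1  1  1  1  1  1  1
 a  0  0  0  1  1  1  1  1  1  1
 k  0  0  0  1  1  1  1  1  1  1
 o  0  0  1  1  2  2  2  2  2  2
 l  0  0  1  1  2  2  2  2  2  2

2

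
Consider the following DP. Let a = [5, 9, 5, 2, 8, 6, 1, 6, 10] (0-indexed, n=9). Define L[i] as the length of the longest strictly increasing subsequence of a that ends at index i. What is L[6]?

1

   i    0    1    2    3    4    5    6    7    8
a[i]    5    9    5    2    8    6    1    6   10
L[i]    1    2    1    1    2    2    1    2    3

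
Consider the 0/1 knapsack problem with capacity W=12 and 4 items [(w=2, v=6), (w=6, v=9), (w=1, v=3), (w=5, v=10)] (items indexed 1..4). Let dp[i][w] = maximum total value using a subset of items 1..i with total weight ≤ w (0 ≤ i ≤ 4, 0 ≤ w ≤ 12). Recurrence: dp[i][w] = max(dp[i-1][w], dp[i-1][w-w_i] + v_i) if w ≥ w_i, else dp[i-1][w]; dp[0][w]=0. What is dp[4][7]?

i\w   0   1   2   3   4   5   6   7   8   9  10  11  12
  0   0   0   0   0   0   0   0   0   0   0   0   0   0
  1   0   0   6   6   6   6   6   6   6   6   6   6   6
  2   0   0   6   6   6   6   9   9  15  15  15  15  15
  3   0   3   6   9   9   9   9  12  15  18  18  18  18
  4   0   3   6   9   9  10  13  16  19  19  19  19  22

16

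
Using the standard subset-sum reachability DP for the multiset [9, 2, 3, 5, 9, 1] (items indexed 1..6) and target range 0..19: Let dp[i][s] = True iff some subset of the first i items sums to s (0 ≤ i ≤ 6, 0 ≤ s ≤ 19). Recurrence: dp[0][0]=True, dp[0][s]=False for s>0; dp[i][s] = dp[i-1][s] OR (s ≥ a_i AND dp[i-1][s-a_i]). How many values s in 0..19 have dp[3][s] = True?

i\s   0   1   2   3   4   5   6   7   8   9  10  11  12  13  14  15  16  17  18  19
  0   T   F   F   F   F   F   F   F   F   F   F   F   F   F   F   F   F   F   F   F
  1   T   F   F   F   F   F   F   F   F   T   F   F   F   F   F   F   F   F   F   F
  2   T   F   T   F   F   F   F   F   F   T   F   T   F   F   F   F   F   F   F   F
  3   T   F   T   T   F   T   F   F   F   T   F   T   T   F   T   F   F   F   F   F
  4   T   F   T   T   F   T   F   T   T   T   T   T   T   F   T   F   T   T   F   T
  5   T   F   T   T   F   T   F   T   T   T   T   T   T   F   T   F   T   T   T   T
  6   T   T   T   T   T   T   T   T   T   T   T   T   T   T   T   T   T   T   T   T

8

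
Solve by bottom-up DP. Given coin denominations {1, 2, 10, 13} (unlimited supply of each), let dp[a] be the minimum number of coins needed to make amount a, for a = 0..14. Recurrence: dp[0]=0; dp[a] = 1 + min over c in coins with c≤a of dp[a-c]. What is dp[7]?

4

 a  0  1  2  3  4  5  6  7  8  9 10 11 12 13 14
dp  0  1  1  2  2  3  3  4  4  5  1  2  2  1  2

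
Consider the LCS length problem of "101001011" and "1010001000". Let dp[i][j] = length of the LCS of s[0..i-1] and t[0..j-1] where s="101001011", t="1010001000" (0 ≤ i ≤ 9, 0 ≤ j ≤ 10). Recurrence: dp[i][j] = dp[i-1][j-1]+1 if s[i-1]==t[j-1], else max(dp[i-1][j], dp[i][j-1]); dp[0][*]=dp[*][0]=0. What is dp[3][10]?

   ''  1  0  1  0  0  0  1  0  0  0
''  0  0  0  0  0  0  0  0  0  0  0
 1  0  1  1  1  1  1  1  1  1  1  1
 0  0  1  2  2  2  2  2  2  2  2  2
 1  0  1  2  3  3  3  3  3  3  3  3
 0  0  1  2  3  4  4  4  4  4  4  4
 0  0  1  2  3  4  5  5  5  5  5  5
 1  0  1  2  3  4  5  5  6  6  6  6
 0  0  1  2  3  4  5  6  6  7  7  7
 1  0  1  2  3  4  5  6  7  7  7  7
 1  0  1  2  3  4  5  6  7  7  7  7

3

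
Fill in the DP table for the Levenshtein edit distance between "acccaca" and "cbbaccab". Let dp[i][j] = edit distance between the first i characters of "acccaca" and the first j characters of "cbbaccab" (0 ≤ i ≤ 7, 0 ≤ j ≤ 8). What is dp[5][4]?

   ''  c  b  b  a  c  c  a  b
''  0  1  2  3  4  5  6  7  8
 a  1  1  2  3  3  4  5  6  7
 c  2  1  2  3  4  3  4  5  6
 c  3  2  2  3  4  4  3  4  5
 c  4  3  3  3  4  4  4  4  5
 a  5  4  4  4  3  4  5  4  5
 c  6  5  5  5  4  3  4  5  5
 a  7  6  6  6  5  4  4  4  5

3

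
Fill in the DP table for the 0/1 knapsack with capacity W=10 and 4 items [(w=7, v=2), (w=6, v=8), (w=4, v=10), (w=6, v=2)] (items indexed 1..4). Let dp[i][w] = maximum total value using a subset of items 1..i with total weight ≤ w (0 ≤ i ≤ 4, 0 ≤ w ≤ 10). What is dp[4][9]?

i\w   0   1   2   3   4   5   6   7   8   9  10
  0   0   0   0   0   0   0   0   0   0   0   0
  1   0   0   0   0   0   0   0   2   2   2   2
  2   0   0   0   0   0   0   8   8   8   8   8
  3   0   0   0   0  10  10  10  10  10  10  18
  4   0   0   0   0  10  10  10  10  10  10  18

10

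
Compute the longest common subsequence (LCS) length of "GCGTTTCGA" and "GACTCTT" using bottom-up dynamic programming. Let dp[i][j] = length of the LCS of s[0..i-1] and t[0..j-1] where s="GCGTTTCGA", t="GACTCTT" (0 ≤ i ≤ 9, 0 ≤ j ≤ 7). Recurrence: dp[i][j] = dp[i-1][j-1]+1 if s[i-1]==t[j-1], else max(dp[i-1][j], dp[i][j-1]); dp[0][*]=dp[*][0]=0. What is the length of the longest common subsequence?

   ''  G  A  C  T  C  T  T
''  0  0  0  0  0  0  0  0
 G  0  1  1  1  1  1  1  1
 C  0  1  1  2  2  2  2  2
 G  0  1  1  2  2  2  2  2
 T  0  1  1  2  3  3  3  3
 T  0  1  1  2  3  3  4  4
 T  0  1  1  2  3  3  4  5
 C  0  1  1  2  3  4  4  5
 G  0  1  1  2  3  4  4  5
 A  0  1  2  2  3  4  4  5

5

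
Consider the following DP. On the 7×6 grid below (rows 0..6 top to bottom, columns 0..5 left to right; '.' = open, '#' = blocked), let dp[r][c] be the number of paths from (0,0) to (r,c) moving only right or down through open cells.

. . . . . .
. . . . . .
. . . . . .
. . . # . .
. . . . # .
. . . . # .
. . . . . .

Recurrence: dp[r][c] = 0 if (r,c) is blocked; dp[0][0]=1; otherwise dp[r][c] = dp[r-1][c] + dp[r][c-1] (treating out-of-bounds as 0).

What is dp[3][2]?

10

r\c   0   1   2   3   4   5
  0   1   1   1   1   1   1
  1   1   2   3   4   5   6
  2   1   3   6  10  15  21
  3   1   4  10   0  15  36
  4   1   5  15  15   0  36
  5   1   6  21  36   0  36
  6   1   7  28  64  64 100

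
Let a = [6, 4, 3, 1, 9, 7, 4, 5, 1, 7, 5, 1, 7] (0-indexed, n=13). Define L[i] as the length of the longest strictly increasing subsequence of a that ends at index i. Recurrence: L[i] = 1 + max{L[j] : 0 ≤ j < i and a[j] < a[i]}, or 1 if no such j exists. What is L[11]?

   i    0    1    2    3    4    5    6    7    8    9   10   11   12
a[i]    6    4    3    1    9    7    4    5    1    7    5    1    7
L[i]    1    1    1    1    2    2    2    3    1    4    3    1    4

1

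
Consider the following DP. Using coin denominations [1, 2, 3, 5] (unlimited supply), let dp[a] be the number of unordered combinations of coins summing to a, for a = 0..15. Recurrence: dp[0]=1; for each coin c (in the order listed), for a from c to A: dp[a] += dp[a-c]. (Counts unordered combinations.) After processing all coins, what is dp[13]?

after  coin     0     1     2     3     4     5     6     7     8     9    10    11    12    13    14    15
          1     1     1     1     1     1     1     1     1     1     1     1     1     1     1     1     1
          2     1     1     2     2     3     3     4     4     5     5     6     6     7     7     8     8
          3     1     1     2     3     4     5     7     8    10    12    14    16    19    21    24    27
          5     1     1     2     3     4     6     8    10    13    16    20    24    29    34    40    47

34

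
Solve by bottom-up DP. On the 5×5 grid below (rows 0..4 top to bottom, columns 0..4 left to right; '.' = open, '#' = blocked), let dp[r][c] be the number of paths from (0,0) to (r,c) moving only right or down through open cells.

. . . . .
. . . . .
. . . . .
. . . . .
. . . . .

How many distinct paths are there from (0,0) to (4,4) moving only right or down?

70

r\c   0   1   2   3   4
  0   1   1   1   1   1
  1   1   2   3   4   5
  2   1   3   6  10  15
  3   1   4  10  20  35
  4   1   5  15  35  70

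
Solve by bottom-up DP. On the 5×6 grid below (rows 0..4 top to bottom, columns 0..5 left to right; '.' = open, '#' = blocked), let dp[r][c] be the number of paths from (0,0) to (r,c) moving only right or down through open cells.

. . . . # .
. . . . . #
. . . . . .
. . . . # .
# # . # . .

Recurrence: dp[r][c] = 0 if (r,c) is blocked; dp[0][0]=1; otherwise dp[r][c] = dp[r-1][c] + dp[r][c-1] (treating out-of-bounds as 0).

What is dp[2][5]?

r\c   0   1   2   3   4   5
  0   1   1   1   1   0   0
  1   1   2   3   4   4   0
  2   1   3   6  10  14  14
  3   1   4  10  20   0  14
  4   0   0  10   0   0  14

14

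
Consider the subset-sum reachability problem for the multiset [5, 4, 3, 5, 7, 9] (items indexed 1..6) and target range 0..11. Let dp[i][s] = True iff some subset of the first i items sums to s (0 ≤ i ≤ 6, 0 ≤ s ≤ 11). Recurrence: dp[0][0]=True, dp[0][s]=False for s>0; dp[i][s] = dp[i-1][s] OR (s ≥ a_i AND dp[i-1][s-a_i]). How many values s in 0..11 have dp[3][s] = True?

i\s   0   1   2   3   4   5   6   7   8   9  10  11
  0   T   F   F   F   F   F   F   F   F   F   F   F
  1   T   F   F   F   F   T   F   F   F   F   F   F
  2   T   F   F   F   T   T   F   F   F   T   F   F
  3   T   F   F   T   T   T   F   T   T   T   F   F
  4   T   F   F   T   T   T   F   T   T   T   T   F
  5   T   F   F   T   T   T   F   T   T   T   T   T
  6   T   F   F   T   T   T   F   T   T   T   T   T

7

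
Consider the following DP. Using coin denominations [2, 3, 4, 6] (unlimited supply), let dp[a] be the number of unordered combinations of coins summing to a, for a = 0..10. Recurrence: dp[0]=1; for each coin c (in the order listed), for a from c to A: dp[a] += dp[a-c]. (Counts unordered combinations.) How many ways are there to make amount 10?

after  coin     0     1     2     3     4     5     6     7     8     9    10
          2     1     0     1     0     1     0     1     0     1     0     1
          3     1     0     1     1     1     1     2     1     2     2     2
          4     1     0     1     1     2     1     3     2     4     3     5
          6     1     0     1     1     2     1     4     2     5     4     7

7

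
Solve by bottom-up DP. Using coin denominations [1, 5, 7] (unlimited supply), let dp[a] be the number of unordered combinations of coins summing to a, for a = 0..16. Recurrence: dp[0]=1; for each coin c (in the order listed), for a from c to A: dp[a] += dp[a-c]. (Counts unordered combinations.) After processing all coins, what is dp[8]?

after  coin     0     1     2     3     4     5     6     7     8     9    10    11    12    13    14    15    16
          1     1     1     1     1     1     1     1     1     1     1     1     1     1     1     1     1     1
          5     1     1     1     1     1     2     2     2     2     2     3     3     3     3     3     4     4
          7     1     1     1     1     1     2     2     3     3     3     4     4     5     5     6     7     7

3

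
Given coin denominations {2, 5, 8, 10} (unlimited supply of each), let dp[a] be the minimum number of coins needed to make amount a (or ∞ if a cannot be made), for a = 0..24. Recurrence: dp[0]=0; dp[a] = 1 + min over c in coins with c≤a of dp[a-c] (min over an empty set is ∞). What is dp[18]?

2

 a  0  1  2  3  4  5  6  7  8  9 10 11 12 13 14 15 16 17 18 19 20 21 22 23 24
dp  0  -  1  -  2  1  3  2  1  3  1  4  2  2  3  2  2  3  2  4  2  3  3  3  3
(- denotes ∞ / unreachable)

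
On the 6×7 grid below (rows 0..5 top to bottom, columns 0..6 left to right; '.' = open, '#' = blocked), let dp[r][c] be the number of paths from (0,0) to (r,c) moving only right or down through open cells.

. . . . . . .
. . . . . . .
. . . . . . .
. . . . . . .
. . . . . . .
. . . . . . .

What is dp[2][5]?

21

r\c   0   1   2   3   4   5   6
  0   1   1   1   1   1   1   1
  1   1   2   3   4   5   6   7
  2   1   3   6  10  15  21  28
  3   1   4  10  20  35  56  84
  4   1   5  15  35  70 126 210
  5   1   6  21  56 126 252 462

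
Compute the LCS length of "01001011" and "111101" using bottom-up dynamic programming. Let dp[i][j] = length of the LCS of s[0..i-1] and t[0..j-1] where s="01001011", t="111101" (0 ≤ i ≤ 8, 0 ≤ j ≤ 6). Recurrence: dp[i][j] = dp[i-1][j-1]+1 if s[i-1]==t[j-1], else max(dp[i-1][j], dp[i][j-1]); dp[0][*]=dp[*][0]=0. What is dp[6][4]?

2

   ''  1  1  1  1  0  1
''  0  0  0  0  0  0  0
 0  0  0  0  0  0  1  1
 1  0  1  1  1  1  1  2
 0  0  1  1  1  1  2  2
 0  0  1  1  1  1  2  2
 1  0  1  2  2  2  2  3
 0  0  1  2  2  2  3  3
 1  0  1  2  3  3  3  4
 1  0  1  2  3  4  4  4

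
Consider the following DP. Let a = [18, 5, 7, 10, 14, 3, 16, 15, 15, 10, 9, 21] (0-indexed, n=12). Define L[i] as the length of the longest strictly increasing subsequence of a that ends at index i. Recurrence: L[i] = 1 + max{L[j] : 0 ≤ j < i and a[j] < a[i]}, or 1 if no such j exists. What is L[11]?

   i    0    1    2    3    4    5    6    7    8    9   10   11
a[i]   18    5    7   10   14    3   16   15   15   10    9   21
L[i]    1    1    2    3    4    1    5    5    5    3    3    6

6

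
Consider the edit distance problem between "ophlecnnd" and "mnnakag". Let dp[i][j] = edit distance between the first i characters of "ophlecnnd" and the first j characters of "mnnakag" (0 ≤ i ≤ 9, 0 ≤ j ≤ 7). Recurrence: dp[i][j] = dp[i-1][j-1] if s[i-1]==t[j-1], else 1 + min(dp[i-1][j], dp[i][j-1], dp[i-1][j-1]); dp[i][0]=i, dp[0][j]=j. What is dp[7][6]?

7

   ''  m  n  n  a  k  a  g
''  0  1  2  3  4  5  6  7
 o  1  1  2  3  4  5  6  7
 p  2  2  2  3  4  5  6  7
 h  3  3  3  3  4  5  6  7
 l  4  4  4  4  4  5  6  7
 e  5  5  5  5  5  5  6  7
 c  6  6  6  6  6  6  6  7
 n  7  7  6  6  7  7  7  7
 n  8  8  7  6  7  8  8  8
 d  9  9  8  7  7  8  9  9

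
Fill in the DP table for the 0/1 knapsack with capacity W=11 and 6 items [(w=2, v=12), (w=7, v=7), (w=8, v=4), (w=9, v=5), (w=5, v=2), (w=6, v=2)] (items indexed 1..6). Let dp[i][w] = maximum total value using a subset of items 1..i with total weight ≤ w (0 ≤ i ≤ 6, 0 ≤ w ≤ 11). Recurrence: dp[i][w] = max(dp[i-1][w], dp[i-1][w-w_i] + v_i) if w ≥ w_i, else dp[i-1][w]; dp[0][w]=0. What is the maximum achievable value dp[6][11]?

19

i\w   0   1   2   3   4   5   6   7   8   9  10  11
  0   0   0   0   0   0   0   0   0   0   0   0   0
  1   0   0  12  12  12  12  12  12  12  12  12  12
  2   0   0  12  12  12  12  12  12  12  19  19  19
  3   0   0  12  12  12  12  12  12  12  19  19  19
  4   0   0  12  12  12  12  12  12  12  19  19  19
  5   0   0  12  12  12  12  12  14  14  19  19  19
  6   0   0  12  12  12  12  12  14  14  19  19  19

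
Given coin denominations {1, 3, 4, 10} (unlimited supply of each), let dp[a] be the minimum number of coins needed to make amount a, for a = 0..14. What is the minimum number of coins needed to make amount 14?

 a  0  1  2  3  4  5  6  7  8  9 10 11 12 13 14
dp  0  1  2  1  1  2  2  2  2  3  1  2  3  2  2

2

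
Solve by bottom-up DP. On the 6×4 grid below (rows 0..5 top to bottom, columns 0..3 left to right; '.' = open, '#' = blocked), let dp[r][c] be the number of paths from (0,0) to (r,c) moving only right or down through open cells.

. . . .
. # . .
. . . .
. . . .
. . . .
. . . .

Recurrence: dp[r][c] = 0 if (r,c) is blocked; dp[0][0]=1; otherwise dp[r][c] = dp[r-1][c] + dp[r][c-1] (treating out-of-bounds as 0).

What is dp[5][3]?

r\c   0   1   2   3
  0   1   1   1   1
  1   1   0   1   2
  2   1   1   2   4
  3   1   2   4   8
  4   1   3   7  15
  5   1   4  11  26

26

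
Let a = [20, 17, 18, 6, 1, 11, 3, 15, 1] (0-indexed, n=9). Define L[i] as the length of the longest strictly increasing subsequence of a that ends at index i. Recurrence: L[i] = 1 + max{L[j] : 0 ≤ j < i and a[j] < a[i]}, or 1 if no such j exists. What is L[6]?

   i    0    1    2    3    4    5    6    7    8
a[i]   20   17   18    6    1   11    3   15    1
L[i]    1    1    2    1    1    2    2    3    1

2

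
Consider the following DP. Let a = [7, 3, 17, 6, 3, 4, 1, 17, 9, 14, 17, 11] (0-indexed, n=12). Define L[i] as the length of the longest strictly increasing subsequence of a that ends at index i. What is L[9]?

4

   i    0    1    2    3    4    5    6    7    8    9   10   11
a[i]    7    3   17    6    3    4    1   17    9   14   17   11
L[i]    1    1    2    2    1    2    1    3    3    4    5    4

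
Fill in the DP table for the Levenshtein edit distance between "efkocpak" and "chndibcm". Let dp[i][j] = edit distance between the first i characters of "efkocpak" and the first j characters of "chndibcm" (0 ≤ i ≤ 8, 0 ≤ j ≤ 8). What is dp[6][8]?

7

   ''  c  h  n  d  i  b  c  m
''  0  1  2  3  4  5  6  7  8
 e  1  1  2  3  4  5  6  7  8
 f  2  2  2  3  4  5  6  7  8
 k  3  3  3  3  4  5  6  7  8
 o  4  4  4  4  4  5  6  7  8
 c  5  4  5  5  5  5  6  6  7
 p  6  5  5  6  6  6  6  7  7
 a  7  6  6  6  7  7  7  7  8
 k  8  7  7  7  7  8  8  8  8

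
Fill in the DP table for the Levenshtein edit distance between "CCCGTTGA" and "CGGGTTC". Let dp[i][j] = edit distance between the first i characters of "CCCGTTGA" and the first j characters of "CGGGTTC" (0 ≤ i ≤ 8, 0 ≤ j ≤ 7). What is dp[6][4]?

   ''  C  G  G  G  T  T  C
''  0  1  2  3  4  5  6  7
 C  1  0  1  2  3  4  5  6
 C  2  1  1  2  3  4  5  5
 C  3  2  2  2  3  4  5  5
 G  4  3  2  2  2  3  4  5
 T  5  4  3  3  3  2  3  4
 T  6  5  4  4  4  3  2  3
 G  7  6  5  4  4  4  3  3
 A  8  7  6  5  5  5  4  4

4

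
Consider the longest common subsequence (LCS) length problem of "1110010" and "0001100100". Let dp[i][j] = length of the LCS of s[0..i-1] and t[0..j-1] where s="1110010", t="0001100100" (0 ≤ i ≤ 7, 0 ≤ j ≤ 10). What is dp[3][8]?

   ''  0  0  0  1  1  0  0  1  0  0
''  0  0  0  0  0  0  0  0  0  0  0
 1  0  0  0  0  1  1  1  1  1  1  1
 1  0  0  0  0  1  2  2  2  2  2  2
 1  0  0  0  0  1  2  2  2  3  3  3
 0  0  1  1  1  1  2  3  3  3  4  4
 0  0  1  2  2  2  2  3  4  4  4  5
 1  0  1  2  2  3  3  3  4  5  5  5
 0  0  1  2  3  3  3  4  4  5  6  6

3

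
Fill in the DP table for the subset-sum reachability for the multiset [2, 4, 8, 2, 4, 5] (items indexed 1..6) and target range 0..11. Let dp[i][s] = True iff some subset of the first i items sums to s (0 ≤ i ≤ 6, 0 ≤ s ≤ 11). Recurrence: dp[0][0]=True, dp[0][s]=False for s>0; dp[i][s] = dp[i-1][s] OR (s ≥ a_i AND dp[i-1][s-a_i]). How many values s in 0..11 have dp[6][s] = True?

i\s   0   1   2   3   4   5   6   7   8   9  10  11
  0   T   F   F   F   F   F   F   F   F   F   F   F
  1   T   F   T   F   F   F   F   F   F   F   F   F
  2   T   F   T   F   T   F   T   F   F   F   F   F
  3   T   F   T   F   T   F   T   F   T   F   T   F
  4   T   F   T   F   T   F   T   F   T   F   T   F
  5   T   F   T   F   T   F   T   F   T   F   T   F
  6   T   F   T   F   T   T   T   T   T   T   T   T

10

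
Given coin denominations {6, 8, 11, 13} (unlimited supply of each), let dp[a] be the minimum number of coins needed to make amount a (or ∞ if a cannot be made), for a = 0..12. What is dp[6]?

 a  0  1  2  3  4  5  6  7  8  9 10 11 12
dp  0  -  -  -  -  -  1  -  1  -  -  1  2
(- denotes ∞ / unreachable)

1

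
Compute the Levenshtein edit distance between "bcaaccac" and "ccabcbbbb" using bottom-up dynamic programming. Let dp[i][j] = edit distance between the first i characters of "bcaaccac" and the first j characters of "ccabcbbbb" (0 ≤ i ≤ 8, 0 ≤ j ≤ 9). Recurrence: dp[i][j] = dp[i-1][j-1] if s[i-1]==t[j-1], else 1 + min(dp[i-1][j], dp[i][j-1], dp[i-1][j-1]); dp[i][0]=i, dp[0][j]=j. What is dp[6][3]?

4

   ''  c  c  a  b  c  b  b  b  b
''  0  1  2  3  4  5  6  7  8  9
 b  1  1  2  3  3  4  5  6  7  8
 c  2  1  1  2  3  3  4  5  6  7
 a  3  2  2  1  2  3  4  5  6  7
 a  4  3  3  2  2  3  4  5  6  7
 c  5  4  3  3  3  2  3  4  5  6
 c  6  5  4  4  4  3  3  4  5  6
 a  7  6  5  4  5  4  4  4  5  6
 c  8  7  6  5  5  5  5  5  5  6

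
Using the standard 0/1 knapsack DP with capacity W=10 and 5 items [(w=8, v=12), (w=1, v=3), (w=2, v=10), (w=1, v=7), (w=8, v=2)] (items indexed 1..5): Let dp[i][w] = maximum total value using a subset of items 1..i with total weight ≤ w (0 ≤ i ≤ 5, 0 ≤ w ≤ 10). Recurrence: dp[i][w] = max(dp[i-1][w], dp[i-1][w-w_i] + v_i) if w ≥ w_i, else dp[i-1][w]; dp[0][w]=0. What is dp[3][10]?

22

i\w   0   1   2   3   4   5   6   7   8   9  10
  0   0   0   0   0   0   0   0   0   0   0   0
  1   0   0   0   0   0   0   0   0  12  12  12
  2   0   3   3   3   3   3   3   3  12  15  15
  3   0   3  10  13  13  13  13  13  13  15  22
  4   0   7  10  17  20  20  20  20  20  20  22
  5   0   7  10  17  20  20  20  20  20  20  22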